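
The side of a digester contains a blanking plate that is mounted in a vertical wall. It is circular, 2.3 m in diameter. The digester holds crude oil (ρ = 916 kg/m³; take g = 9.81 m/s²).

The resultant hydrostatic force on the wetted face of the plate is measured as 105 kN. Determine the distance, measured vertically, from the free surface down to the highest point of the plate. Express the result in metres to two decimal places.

d_top ≈ 1.66 m

γ = ρg = 916 × 9.81 / 1000 = 8.98596 kN/m³.
A = π(1.15)² = 4.15476 m².
From F = γ·h_c·A, the centroid depth is h_c = 105/(8.98596 × 4.15476) = 2.81241 m.
The centroid is at the centre, 1.15 m below the top of the plate, so the highest point sits at h_top = 2.81241 − 1.15 = 1.66241 m below the surface.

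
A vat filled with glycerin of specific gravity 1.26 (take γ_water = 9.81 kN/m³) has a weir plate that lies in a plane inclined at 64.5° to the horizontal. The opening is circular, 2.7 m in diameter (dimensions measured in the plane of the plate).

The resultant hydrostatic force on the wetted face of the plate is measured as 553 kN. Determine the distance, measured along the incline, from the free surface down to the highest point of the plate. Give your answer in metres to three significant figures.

y_top ≈ 7.31 m

γ = 1.26 × 9.81 = 12.3606 kN/m³.
A = π(1.35)² = 5.72555 m².
From F = γ·h_c·A, the centroid depth is h_c = 553/(12.3606 × 5.72555) = 7.81391 m.
Let θ = 64.5° be the plate's angle to the horizontal; measure y along the incline from where the plane meets the free surface. Vertical depth h = y·sinθ with sinθ = 0.902585.
Along the incline, y_c = h_c/sinθ = 7.81391/0.902585 = 8.65726 m.
The centroid is at the centre, 1.35 m below the top of the plate, so the highest point sits at y_top = 8.65726 − 1.35 = 7.30726 m along the incline.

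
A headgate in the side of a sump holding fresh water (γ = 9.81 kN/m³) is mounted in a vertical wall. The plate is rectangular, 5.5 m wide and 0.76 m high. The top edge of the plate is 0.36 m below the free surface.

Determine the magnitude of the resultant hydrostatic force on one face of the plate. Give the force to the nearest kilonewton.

γ = 9.81 kN/m³.
The centroid lies 0.76/2 = 0.38 m below the top edge, so the centroid depth is h_c = 0.36 + 0.38 = 0.74 m.
A = 5.5 × 0.76 = 4.18 m².
Resultant F = γ·h_c·A = 9.81 × 0.74 × 4.18 = 30.3443 kN.

F ≈ 30 kN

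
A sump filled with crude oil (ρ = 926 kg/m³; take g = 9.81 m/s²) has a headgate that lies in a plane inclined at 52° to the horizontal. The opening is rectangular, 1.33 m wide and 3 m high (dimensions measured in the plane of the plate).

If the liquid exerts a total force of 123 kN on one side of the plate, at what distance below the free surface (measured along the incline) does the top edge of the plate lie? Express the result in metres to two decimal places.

γ = ρg = 926 × 9.81 / 1000 = 9.08406 kN/m³.
A = 1.33 × 3 = 3.99 m².
From F = γ·h_c·A, the centroid depth is h_c = 123/(9.08406 × 3.99) = 3.39353 m.
Let θ = 52° be the plate's angle to the horizontal; measure y along the incline from where the plane meets the free surface. Vertical depth h = y·sinθ with sinθ = 0.788011.
Along the incline, y_c = h_c/sinθ = 3.39353/0.788011 = 4.30645 m.
The centroid lies 3/2 = 1.5 m below the top edge, so the top edge sits at y_top = 4.30645 − 1.5 = 2.80645 m along the incline.

y_top ≈ 2.81 m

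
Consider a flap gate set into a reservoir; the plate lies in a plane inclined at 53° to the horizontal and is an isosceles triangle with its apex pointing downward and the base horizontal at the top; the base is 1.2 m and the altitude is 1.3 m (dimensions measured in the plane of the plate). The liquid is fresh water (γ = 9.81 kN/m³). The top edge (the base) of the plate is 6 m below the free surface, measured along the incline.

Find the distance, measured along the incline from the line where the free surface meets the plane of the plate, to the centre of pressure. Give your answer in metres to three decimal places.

y_p = 6.448 m

γ = 9.81 kN/m³.
Let θ = 53° be the plate's angle to the horizontal; measure y along the incline from where the plane meets the free surface. Vertical depth h = y·sinθ with sinθ = 0.798636.
With the apex down, the centroid sits h/3 = 1.3/3 = 0.433333 m below the base (the top edge), so y_c = 6 + 0.433333 = 6.43333 m and h_c = 6.43333 × 0.798636 = 5.13789 m.
A = ½ × 1.2 × 1.3 = 0.78 m².
Resultant F = γ·h_c·A = 9.81 × 5.13789 × 0.78 = 39.3141 kN.
I_c = b·h³/36 = 1.2 × 1.3³/36 = 0.0732333 m⁴.
Centre of pressure: y_p = y_c + I_c/(y_c·A) = 6.43333 + 0.0732333/(6.43333 × 0.78) = 6.43333 + 0.0145941 = 6.44792 m along the plane.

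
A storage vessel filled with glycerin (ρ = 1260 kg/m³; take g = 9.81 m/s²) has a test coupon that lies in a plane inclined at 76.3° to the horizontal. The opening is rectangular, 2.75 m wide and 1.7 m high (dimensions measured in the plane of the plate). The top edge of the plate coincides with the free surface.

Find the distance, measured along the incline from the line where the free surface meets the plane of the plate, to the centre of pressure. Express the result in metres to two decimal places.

γ = ρg = 1260 × 9.81 / 1000 = 12.3606 kN/m³.
Let θ = 76.3° be the plate's angle to the horizontal; measure y along the incline from where the plane meets the free surface. Vertical depth h = y·sinθ with sinθ = 0.971549.
The centroid lies 1.7/2 = 0.85 m below the top edge, so y_c = 0.85 m and h_c = 0.85 × 0.971549 = 0.825817 m.
A = 2.75 × 1.7 = 4.675 m².
Resultant F = γ·h_c·A = 12.3606 × 0.825817 × 4.675 = 47.7205 kN.
I_c = b·h³/12 = 2.75 × 1.7³/12 = 1.1259 m⁴.
Centre of pressure: y_p = y_c + I_c/(y_c·A) = 0.85 + 1.1259/(0.85 × 4.675) = 0.85 + 0.283334 = 1.13333 m along the plane.

y_p = 1.13 m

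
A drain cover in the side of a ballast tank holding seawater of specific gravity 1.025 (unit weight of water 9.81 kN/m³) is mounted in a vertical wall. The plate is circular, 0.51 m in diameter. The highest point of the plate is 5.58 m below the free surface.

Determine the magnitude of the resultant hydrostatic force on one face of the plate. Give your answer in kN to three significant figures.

γ = 1.025 × 9.81 = 10.05525 kN/m³.
The centroid is at the centre, 0.255 m below the top of the plate, so the centroid depth is h_c = 5.58 + 0.255 = 5.835 m.
A = π(0.255)² = 0.204282 m².
Resultant F = γ·h_c·A = 10.05525 × 5.835 × 0.204282 = 11.9857 kN.

F ≈ 12.0 kN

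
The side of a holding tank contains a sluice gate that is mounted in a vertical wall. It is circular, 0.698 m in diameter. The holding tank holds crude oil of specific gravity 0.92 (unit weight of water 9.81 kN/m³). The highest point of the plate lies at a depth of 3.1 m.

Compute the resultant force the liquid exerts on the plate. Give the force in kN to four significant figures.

F ≈ 11.91 kN

γ = 0.92 × 9.81 = 9.0252 kN/m³.
The centroid is at the centre, 0.349 m below the top of the plate, so the centroid depth is h_c = 3.1 + 0.349 = 3.449 m.
A = π(0.349)² = 0.382649 m².
Resultant F = γ·h_c·A = 9.0252 × 3.449 × 0.382649 = 11.9111 kN.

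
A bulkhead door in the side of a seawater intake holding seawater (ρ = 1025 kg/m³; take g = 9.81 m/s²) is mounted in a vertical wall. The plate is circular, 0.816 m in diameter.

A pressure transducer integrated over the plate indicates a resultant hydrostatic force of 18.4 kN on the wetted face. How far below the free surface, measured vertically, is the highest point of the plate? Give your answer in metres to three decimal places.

d_top ≈ 3.091 m

γ = ρg = 1025 × 9.81 / 1000 = 10.05525 kN/m³.
A = π(0.408)² = 0.522962 m².
From F = γ·h_c·A, the centroid depth is h_c = 18.4/(10.05525 × 0.522962) = 3.49909 m.
The centroid is at the centre, 0.408 m below the top of the plate, so the highest point sits at h_top = 3.49909 − 0.408 = 3.09109 m below the surface.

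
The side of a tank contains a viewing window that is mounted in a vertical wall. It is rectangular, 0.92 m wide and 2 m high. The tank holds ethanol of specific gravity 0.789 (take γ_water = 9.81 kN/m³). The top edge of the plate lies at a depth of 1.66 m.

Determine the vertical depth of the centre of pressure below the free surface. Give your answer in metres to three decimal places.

γ = 0.789 × 9.81 = 7.74009 kN/m³.
The centroid lies 2/2 = 1 m below the top edge, so the centroid depth is h_c = 1.66 + 1 = 2.66 m.
A = 0.92 × 2 = 1.84 m².
Resultant F = γ·h_c·A = 7.74009 × 2.66 × 1.84 = 37.8831 kN.
I_c = b·h³/12 = 0.92 × 2³/12 = 0.613333 m⁴.
Centre of pressure: y_p = y_c + I_c/(y_c·A) = 2.66 + 0.613333/(2.66 × 1.84) = 2.66 + 0.125313 = 2.78531 m along the plane.

h_p = 2.785 m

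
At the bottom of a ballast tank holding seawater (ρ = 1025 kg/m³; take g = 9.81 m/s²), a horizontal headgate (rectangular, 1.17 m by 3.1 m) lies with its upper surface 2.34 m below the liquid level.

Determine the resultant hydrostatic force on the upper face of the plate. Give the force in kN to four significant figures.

F ≈ 85.34 kN

γ = ρg = 1025 × 9.81 / 1000 = 10.05525 kN/m³.
The plate is horizontal, so pressure is uniform at p = γ·h = 10.05525 × 2.34 = 23.5293 kN/m².
A = 1.17 × 3.1 = 3.627 m².
F = p·A = 23.5293 × 3.627 = 85.3408 kN.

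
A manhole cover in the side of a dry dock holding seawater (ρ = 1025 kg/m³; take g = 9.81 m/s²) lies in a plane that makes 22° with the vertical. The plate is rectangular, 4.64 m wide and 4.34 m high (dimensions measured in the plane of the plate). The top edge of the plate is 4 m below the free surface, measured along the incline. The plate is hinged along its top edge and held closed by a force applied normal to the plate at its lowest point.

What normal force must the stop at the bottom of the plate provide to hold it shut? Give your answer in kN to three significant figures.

γ = ρg = 1025 × 9.81 / 1000 = 10.05525 kN/m³.
The plate makes 22° with the vertical, i.e. θ = 90° − 22° = 68° to the horizontal. Measuring y along the incline from the free-surface line, vertical depth h = y·sinθ with sinθ = 0.927184.
The centroid lies 4.34/2 = 2.17 m below the top edge, so y_c = 4 + 2.17 = 6.17 m and h_c = 6.17 × 0.927184 = 5.72073 m.
A = 4.64 × 4.34 = 20.1376 m².
Resultant F = γ·h_c·A = 10.05525 × 5.72073 × 20.1376 = 1158.38 kN.
I_c = b·h³/12 = 4.64 × 4.34³/12 = 31.6086 m⁴.
Centre of pressure: y_p = y_c + I_c/(y_c·A) = 6.17 + 31.6086/(6.17 × 20.1376) = 6.17 + 0.254397 = 6.4244 m along the plane.
The resultant acts 2.17 + 0.254397 = 2.4244 m (along the plate) below the hinge at the top edge, so the moment about the hinge is M = F × 2.4244 = 1158.38 × 2.4244 = 2808.38 kN·m.
A normal force at the bottom, 4.34 m from the hinge, must supply this moment: P = 2808.38/4.34 = 647.092 kN.

P ≈ 647 kN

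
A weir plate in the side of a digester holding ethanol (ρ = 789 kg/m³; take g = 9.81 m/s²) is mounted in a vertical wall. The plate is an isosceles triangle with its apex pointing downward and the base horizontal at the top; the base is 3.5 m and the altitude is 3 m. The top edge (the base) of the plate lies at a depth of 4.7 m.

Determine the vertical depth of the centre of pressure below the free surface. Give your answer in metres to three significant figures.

h_p = 5.79 m

γ = ρg = 789 × 9.81 / 1000 = 7.74009 kN/m³.
With the apex down, the centroid sits h/3 = 3/3 = 1 m below the base (the top edge), so the centroid depth is h_c = 4.7 + 1 = 5.7 m.
A = ½ × 3.5 × 3 = 5.25 m².
Resultant F = γ·h_c·A = 7.74009 × 5.7 × 5.25 = 231.622 kN.
I_c = b·h³/36 = 3.5 × 3³/36 = 2.625 m⁴.
Centre of pressure: y_p = y_c + I_c/(y_c·A) = 5.7 + 2.625/(5.7 × 5.25) = 5.7 + 0.0877193 = 5.78772 m along the plane.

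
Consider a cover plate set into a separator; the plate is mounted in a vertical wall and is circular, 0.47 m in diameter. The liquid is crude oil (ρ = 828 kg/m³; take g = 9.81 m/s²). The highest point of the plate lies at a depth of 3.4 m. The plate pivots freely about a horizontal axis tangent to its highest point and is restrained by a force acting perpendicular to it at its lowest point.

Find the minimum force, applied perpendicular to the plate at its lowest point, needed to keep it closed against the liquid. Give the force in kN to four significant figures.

P ≈ 2.603 kN

γ = ρg = 828 × 9.81 / 1000 = 8.12268 kN/m³.
The centroid is at the centre, 0.235 m below the top of the plate, so the centroid depth is h_c = 3.4 + 0.235 = 3.635 m.
A = π(0.235)² = 0.173494 m².
Resultant F = γ·h_c·A = 8.12268 × 3.635 × 0.173494 = 5.12257 kN.
I_c = πr⁴/4 = π × 0.235⁴/4 = 0.00239531 m⁴.
Centre of pressure: y_p = y_c + I_c/(y_c·A) = 3.635 + 0.00239531/(3.635 × 0.173494) = 3.635 + 0.00379816 = 3.6388 m along the plane.
The resultant acts 0.235 + 0.00379816 = 0.238798 m (along the plate) below the hinge at the top edge, so the moment about the hinge is M = F × 0.238798 = 5.12257 × 0.238798 = 1.22326 kN·m.
A normal force at the bottom, 0.47 m from the hinge, must supply this moment: P = 1.22326/0.47 = 2.60268 kN.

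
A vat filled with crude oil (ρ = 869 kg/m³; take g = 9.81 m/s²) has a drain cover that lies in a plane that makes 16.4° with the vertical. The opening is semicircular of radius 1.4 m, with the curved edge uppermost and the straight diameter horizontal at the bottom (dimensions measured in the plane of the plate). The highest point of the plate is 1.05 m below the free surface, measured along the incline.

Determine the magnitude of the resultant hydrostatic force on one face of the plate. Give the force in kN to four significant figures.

γ = ρg = 869 × 9.81 / 1000 = 8.52489 kN/m³.
The plate makes 16.4° with the vertical, i.e. θ = 90° − 16.4° = 73.6° to the horizontal. Measuring y along the incline from the free-surface line, vertical depth h = y·sinθ with sinθ = 0.959314.
The centroid lies 4r/(3π) = 0.594178 m above the diameter, so r − 4r/(3π) = 1.4 − 0.594178 = 0.805822 m below the topmost point, so y_c = 1.05 + 0.805822 = 1.85582 m and h_c = 1.85582 × 0.959314 = 1.78031 m.
A = πr²/2 = π × 1.4²/2 = 3.07876 m².
Resultant F = γ·h_c·A = 8.52489 × 1.78031 × 3.07876 = 46.7262 kN.

F ≈ 46.73 kN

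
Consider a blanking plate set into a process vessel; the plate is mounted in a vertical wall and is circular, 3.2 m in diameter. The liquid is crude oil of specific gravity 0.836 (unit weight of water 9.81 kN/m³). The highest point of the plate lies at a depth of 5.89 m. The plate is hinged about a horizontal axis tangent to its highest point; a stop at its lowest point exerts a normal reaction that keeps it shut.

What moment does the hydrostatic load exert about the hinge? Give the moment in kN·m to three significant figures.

M ≈ 833 kN·m

γ = 0.836 × 9.81 = 8.20116 kN/m³.
The centroid is at the centre, 1.6 m below the top of the plate, so the centroid depth is h_c = 5.89 + 1.6 = 7.49 m.
A = π(1.6)² = 8.04248 m².
Resultant F = γ·h_c·A = 8.20116 × 7.49 × 8.04248 = 494.023 kN.
I_c = πr⁴/4 = π × 1.6⁴/4 = 5.14719 m⁴.
Centre of pressure: y_p = y_c + I_c/(y_c·A) = 7.49 + 5.14719/(7.49 × 8.04248) = 7.49 + 0.0854473 = 7.57545 m along the plane.
The resultant acts 1.6 + 0.0854473 = 1.68545 m (along the plate) below the hinge at the top edge, so the moment about the hinge is M = F × 1.68545 = 494.023 × 1.68545 = 832.651 kN·m.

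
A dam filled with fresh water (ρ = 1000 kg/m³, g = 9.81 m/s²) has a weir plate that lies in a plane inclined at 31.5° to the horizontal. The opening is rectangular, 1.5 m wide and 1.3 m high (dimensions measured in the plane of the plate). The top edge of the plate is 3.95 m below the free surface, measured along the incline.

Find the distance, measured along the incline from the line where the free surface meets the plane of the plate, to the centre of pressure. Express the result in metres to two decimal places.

γ = ρg = 1000 × 9.81 = 9810 N/m³ = 9.81 kN/m³.
Let θ = 31.5° be the plate's angle to the horizontal; measure y along the incline from where the plane meets the free surface. Vertical depth h = y·sinθ with sinθ = 0.522499.
The centroid lies 1.3/2 = 0.65 m below the top edge, so y_c = 3.95 + 0.65 = 4.6 m and h_c = 4.6 × 0.522499 = 2.4035 m.
A = 1.5 × 1.3 = 1.95 m².
Resultant F = γ·h_c·A = 9.81 × 2.4035 × 1.95 = 45.9778 kN.
I_c = b·h³/12 = 1.5 × 1.3³/12 = 0.274625 m⁴.
Centre of pressure: y_p = y_c + I_c/(y_c·A) = 4.6 + 0.274625/(4.6 × 1.95) = 4.6 + 0.0306159 = 4.63062 m along the plane.

y_p = 4.63 m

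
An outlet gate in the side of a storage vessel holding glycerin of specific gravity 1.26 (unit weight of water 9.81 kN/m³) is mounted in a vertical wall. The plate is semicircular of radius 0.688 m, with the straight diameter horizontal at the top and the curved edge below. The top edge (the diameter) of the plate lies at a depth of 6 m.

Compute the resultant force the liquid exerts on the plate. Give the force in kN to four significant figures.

F ≈ 57.83 kN

γ = 1.26 × 9.81 = 12.3606 kN/m³.
The centroid of a semicircle lies 4r/(3π) = 0.291996 m from the diameter, here below the top edge, so the centroid depth is h_c = 6 + 0.291996 = 6.292 m.
A = πr²/2 = π × 0.688²/2 = 0.743527 m².
Resultant F = γ·h_c·A = 12.3606 × 6.292 × 0.743527 = 57.8262 kN.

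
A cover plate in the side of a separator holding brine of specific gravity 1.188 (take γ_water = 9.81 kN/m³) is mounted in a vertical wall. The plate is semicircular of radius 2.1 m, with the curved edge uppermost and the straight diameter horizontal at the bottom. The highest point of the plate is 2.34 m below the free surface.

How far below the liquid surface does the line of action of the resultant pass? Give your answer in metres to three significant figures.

h_p = 3.64 m

γ = 1.188 × 9.81 = 11.65428 kN/m³.
The centroid lies 4r/(3π) = 0.891268 m above the diameter, so r − 4r/(3π) = 2.1 − 0.891268 = 1.20873 m below the topmost point, so the centroid depth is h_c = 2.34 + 1.20873 = 3.54873 m.
A = πr²/2 = π × 2.1²/2 = 6.92721 m².
Resultant F = γ·h_c·A = 11.65428 × 3.54873 × 6.92721 = 286.495 kN.
I_c = (π/8 − 8/(9π))·r⁴ = 0.109757 × 2.1⁴ = 2.13457 m⁴.
Centre of pressure: y_p = y_c + I_c/(y_c·A) = 3.54873 + 2.13457/(3.54873 × 6.92721) = 3.54873 + 0.0868319 = 3.63556 m along the plane.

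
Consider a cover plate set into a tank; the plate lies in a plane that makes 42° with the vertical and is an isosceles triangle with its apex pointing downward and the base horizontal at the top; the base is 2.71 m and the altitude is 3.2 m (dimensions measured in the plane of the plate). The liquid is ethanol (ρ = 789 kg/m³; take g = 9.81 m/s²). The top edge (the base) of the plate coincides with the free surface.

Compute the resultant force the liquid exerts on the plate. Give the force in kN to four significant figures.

F ≈ 26.60 kN

γ = ρg = 789 × 9.81 / 1000 = 7.74009 kN/m³.
The plate makes 42° with the vertical, i.e. θ = 90° − 42° = 48° to the horizontal. Measuring y along the incline from the free-surface line, vertical depth h = y·sinθ with sinθ = 0.743145.
With the apex down, the centroid sits h/3 = 3.2/3 = 1.06667 m below the base (the top edge), so y_c = 1.06667 m and h_c = 1.06667 × 0.743145 = 0.79269 m.
A = ½ × 2.71 × 3.2 = 4.336 m².
Resultant F = γ·h_c·A = 7.74009 × 0.79269 × 4.336 = 26.6035 kN.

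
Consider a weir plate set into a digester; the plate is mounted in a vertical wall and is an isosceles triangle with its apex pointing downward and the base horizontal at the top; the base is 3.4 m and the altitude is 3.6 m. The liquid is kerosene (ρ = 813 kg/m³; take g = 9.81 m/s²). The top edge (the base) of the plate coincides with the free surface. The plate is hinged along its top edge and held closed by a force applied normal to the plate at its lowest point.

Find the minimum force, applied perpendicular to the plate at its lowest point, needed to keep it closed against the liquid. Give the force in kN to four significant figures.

P ≈ 29.29 kN

γ = ρg = 813 × 9.81 / 1000 = 7.97553 kN/m³.
With the apex down, the centroid sits h/3 = 3.6/3 = 1.2 m below the base (the top edge), so the centroid depth is h_c = 1.2 m.
A = ½ × 3.4 × 3.6 = 6.12 m².
Resultant F = γ·h_c·A = 7.97553 × 1.2 × 6.12 = 58.5723 kN.
I_c = b·h³/36 = 3.4 × 3.6³/36 = 4.4064 m⁴.
Centre of pressure: y_p = y_c + I_c/(y_c·A) = 1.2 + 4.4064/(1.2 × 6.12) = 1.2 + 0.6 = 1.8 m along the plane.
The resultant acts 1.2 + 0.6 = 1.8 m (along the plate) below the hinge at the top edge, so the moment about the hinge is M = F × 1.8 = 58.5723 × 1.8 = 105.43 kN·m.
A normal force at the bottom, 3.6 m from the hinge, must supply this moment: P = 105.43/3.6 = 29.2861 kN.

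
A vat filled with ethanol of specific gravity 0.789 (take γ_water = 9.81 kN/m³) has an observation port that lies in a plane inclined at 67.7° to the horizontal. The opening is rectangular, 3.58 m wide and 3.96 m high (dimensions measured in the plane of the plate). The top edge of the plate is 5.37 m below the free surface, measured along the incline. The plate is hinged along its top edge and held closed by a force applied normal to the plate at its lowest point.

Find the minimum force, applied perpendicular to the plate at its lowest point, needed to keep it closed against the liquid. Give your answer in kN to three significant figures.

γ = 0.789 × 9.81 = 7.74009 kN/m³.
Let θ = 67.7° be the plate's angle to the horizontal; measure y along the incline from where the plane meets the free surface. Vertical depth h = y·sinθ with sinθ = 0.925210.
The centroid lies 3.96/2 = 1.98 m below the top edge, so y_c = 5.37 + 1.98 = 7.35 m and h_c = 7.35 × 0.925210 = 6.80029 m.
A = 3.58 × 3.96 = 14.1768 m².
Resultant F = γ·h_c·A = 7.74009 × 6.80029 × 14.1768 = 746.194 kN.
I_c = b·h³/12 = 3.58 × 3.96³/12 = 18.5262 m⁴.
Centre of pressure: y_p = y_c + I_c/(y_c·A) = 7.35 + 18.5262/(7.35 × 14.1768) = 7.35 + 0.177796 = 7.5278 m along the plane.
The resultant acts 1.98 + 0.177796 = 2.1578 m (along the plate) below the hinge at the top edge, so the moment about the hinge is M = F × 2.1578 = 746.194 × 2.1578 = 1610.14 kN·m.
A normal force at the bottom, 3.96 m from the hinge, must supply this moment: P = 1610.14/3.96 = 406.601 kN.

P ≈ 407 kN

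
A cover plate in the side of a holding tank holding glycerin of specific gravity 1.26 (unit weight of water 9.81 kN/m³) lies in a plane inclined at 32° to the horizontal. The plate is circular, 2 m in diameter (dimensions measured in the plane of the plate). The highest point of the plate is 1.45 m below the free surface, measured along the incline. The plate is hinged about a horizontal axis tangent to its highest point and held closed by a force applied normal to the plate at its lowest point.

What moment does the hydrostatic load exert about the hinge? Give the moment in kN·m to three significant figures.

γ = 1.26 × 9.81 = 12.3606 kN/m³.
Let θ = 32° be the plate's angle to the horizontal; measure y along the incline from where the plane meets the free surface. Vertical depth h = y·sinθ with sinθ = 0.529919.
The centroid is at the centre, 1 m below the top of the plate, so y_c = 1.45 + 1 = 2.45 m and h_c = 2.45 × 0.529919 = 1.2983 m.
A = π(1)² = 3.14159 m².
Resultant F = γ·h_c·A = 12.3606 × 1.2983 × 3.14159 = 50.4155 kN.
I_c = πr⁴/4 = π × 1⁴/4 = 0.785398 m⁴.
Centre of pressure: y_p = y_c + I_c/(y_c·A) = 2.45 + 0.785398/(2.45 × 3.14159) = 2.45 + 0.102041 = 2.55204 m along the plane.
The resultant acts 1 + 0.102041 = 1.10204 m (along the plate) below the hinge at the top edge, so the moment about the hinge is M = F × 1.10204 = 50.4155 × 1.10204 = 55.5599 kN·m.

M ≈ 55.6 kN·m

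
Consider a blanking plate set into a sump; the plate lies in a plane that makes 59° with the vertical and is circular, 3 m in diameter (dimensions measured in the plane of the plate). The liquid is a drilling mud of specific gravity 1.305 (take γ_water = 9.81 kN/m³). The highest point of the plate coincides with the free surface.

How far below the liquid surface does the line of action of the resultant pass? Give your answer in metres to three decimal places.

γ = 1.305 × 9.81 = 12.80205 kN/m³.
The plate makes 59° with the vertical, i.e. θ = 90° − 59° = 31° to the horizontal. Measuring y along the incline from the free-surface line, vertical depth h = y·sinθ with sinθ = 0.515038.
The centroid is at the centre, 1.5 m below the top of the plate, so y_c = 1.5 m and h_c = 1.5 × 0.515038 = 0.772557 m.
A = π(1.5)² = 7.06858 m².
Resultant F = γ·h_c·A = 12.80205 × 0.772557 × 7.06858 = 69.9105 kN.
I_c = πr⁴/4 = π × 1.5⁴/4 = 3.97608 m⁴.
Centre of pressure: y_p = y_c + I_c/(y_c·A) = 1.5 + 3.97608/(1.5 × 7.06858) = 1.5 + 0.375 = 1.875 m along the plane.
Vertically, h_p = y_p·sinθ = 1.875 × 0.515038 = 0.965696 m.

h_p = 0.966 m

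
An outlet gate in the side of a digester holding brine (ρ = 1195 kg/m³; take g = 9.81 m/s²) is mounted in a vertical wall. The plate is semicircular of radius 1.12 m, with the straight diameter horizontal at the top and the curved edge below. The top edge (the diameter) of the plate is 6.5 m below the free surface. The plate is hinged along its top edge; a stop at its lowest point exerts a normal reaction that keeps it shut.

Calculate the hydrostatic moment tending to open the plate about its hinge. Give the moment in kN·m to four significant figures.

M ≈ 78.61 kN·m

γ = ρg = 1195 × 9.81 / 1000 = 11.72295 kN/m³.
The centroid of a semicircle lies 4r/(3π) = 0.475343 m from the diameter, here below the top edge, so the centroid depth is h_c = 6.5 + 0.475343 = 6.97534 m.
A = πr²/2 = π × 1.12²/2 = 1.97041 m².
Resultant F = γ·h_c·A = 11.72295 × 6.97534 × 1.97041 = 161.124 kN.
I_c = (π/8 − 8/(9π))·r⁴ = 0.109757 × 1.12⁴ = 0.172705 m⁴.
Centre of pressure: y_p = y_c + I_c/(y_c·A) = 6.97534 + 0.172705/(6.97534 × 1.97041) = 6.97534 + 0.0125656 = 6.98791 m along the plane.
The resultant acts 0.475343 + 0.0125656 = 0.487909 m (along the plate) below the hinge at the top edge, so the moment about the hinge is M = F × 0.487909 = 161.124 × 0.487909 = 78.6138 kN·m.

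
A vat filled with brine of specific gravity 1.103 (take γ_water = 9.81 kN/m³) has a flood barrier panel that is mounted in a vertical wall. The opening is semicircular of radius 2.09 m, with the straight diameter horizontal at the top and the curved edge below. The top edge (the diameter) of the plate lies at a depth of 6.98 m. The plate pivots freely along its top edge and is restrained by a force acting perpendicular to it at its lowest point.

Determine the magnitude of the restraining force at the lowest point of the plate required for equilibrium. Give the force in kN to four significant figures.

γ = 1.103 × 9.81 = 10.82043 kN/m³.
The centroid of a semicircle lies 4r/(3π) = 0.887024 m from the diameter, here below the top edge, so the centroid depth is h_c = 6.98 + 0.887024 = 7.86702 m.
A = πr²/2 = π × 2.09²/2 = 6.8614 m².
Resultant F = γ·h_c·A = 10.82043 × 7.86702 × 6.8614 = 584.074 kN.
I_c = (π/8 − 8/(9π))·r⁴ = 0.109757 × 2.09⁴ = 2.0942 m⁴.
Centre of pressure: y_p = y_c + I_c/(y_c·A) = 7.86702 + 2.0942/(7.86702 × 6.8614) = 7.86702 + 0.0387967 = 7.90582 m along the plane.
The resultant acts 0.887024 + 0.0387967 = 0.925821 m (along the plate) below the hinge at the top edge, so the moment about the hinge is M = F × 0.925821 = 584.074 × 0.925821 = 540.748 kN·m.
A normal force at the bottom, 2.09 m from the hinge, must supply this moment: P = 540.748/2.09 = 258.731 kN.

P ≈ 258.7 kN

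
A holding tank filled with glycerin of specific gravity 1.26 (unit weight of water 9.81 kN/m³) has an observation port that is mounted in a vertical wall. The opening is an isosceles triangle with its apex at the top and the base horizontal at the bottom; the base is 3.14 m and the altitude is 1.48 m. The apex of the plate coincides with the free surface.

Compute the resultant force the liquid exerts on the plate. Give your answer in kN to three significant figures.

F ≈ 28.3 kN

γ = 1.26 × 9.81 = 12.3606 kN/m³.
With the apex up, the centroid sits 2h/3 = 2 × 1.48/3 = 0.986667 m below the apex, so the centroid depth is h_c = 0.986667 m.
A = ½ × 3.14 × 1.48 = 2.3236 m².
Resultant F = γ·h_c·A = 12.3606 × 0.986667 × 2.3236 = 28.3382 kN.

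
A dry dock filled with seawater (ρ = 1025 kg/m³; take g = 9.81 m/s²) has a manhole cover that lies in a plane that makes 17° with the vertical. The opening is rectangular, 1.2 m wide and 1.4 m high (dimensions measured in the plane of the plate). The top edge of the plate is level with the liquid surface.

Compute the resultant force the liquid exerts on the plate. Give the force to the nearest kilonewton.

γ = ρg = 1025 × 9.81 / 1000 = 10.05525 kN/m³.
The plate makes 17° with the vertical, i.e. θ = 90° − 17° = 73° to the horizontal. Measuring y along the incline from the free-surface line, vertical depth h = y·sinθ with sinθ = 0.956305.
The centroid lies 1.4/2 = 0.7 m below the top edge, so y_c = 0.7 m and h_c = 0.7 × 0.956305 = 0.669413 m.
A = 1.2 × 1.4 = 1.68 m².
Resultant F = γ·h_c·A = 10.05525 × 0.669413 × 1.68 = 11.3083 kN.

F ≈ 11 kN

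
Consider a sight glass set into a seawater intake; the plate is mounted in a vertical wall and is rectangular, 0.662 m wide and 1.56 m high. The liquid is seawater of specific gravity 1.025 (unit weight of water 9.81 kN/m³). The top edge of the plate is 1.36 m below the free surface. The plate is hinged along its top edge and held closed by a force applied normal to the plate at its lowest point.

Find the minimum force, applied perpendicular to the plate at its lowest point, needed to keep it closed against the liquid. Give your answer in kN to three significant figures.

P ≈ 12.5 kN

γ = 1.025 × 9.81 = 10.05525 kN/m³.
The centroid lies 1.56/2 = 0.78 m below the top edge, so the centroid depth is h_c = 1.36 + 0.78 = 2.14 m.
A = 0.662 × 1.56 = 1.03272 m².
Resultant F = γ·h_c·A = 10.05525 × 2.14 × 1.03272 = 22.2223 kN.
I_c = b·h³/12 = 0.662 × 1.56³/12 = 0.209436 m⁴.
Centre of pressure: y_p = y_c + I_c/(y_c·A) = 2.14 + 0.209436/(2.14 × 1.03272) = 2.14 + 0.0947665 = 2.23477 m along the plane.
The resultant acts 0.78 + 0.0947665 = 0.874767 m (along the plate) below the hinge at the top edge, so the moment about the hinge is M = F × 0.874767 = 22.2223 × 0.874767 = 19.4393 kN·m.
A normal force at the bottom, 1.56 m from the hinge, must supply this moment: P = 19.4393/1.56 = 12.4611 kN.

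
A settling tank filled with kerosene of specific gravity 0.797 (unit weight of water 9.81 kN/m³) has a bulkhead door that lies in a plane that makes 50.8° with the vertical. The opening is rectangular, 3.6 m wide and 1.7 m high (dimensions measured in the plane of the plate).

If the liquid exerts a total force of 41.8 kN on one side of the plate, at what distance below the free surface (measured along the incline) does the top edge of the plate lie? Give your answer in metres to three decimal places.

y_top ≈ 0.532 m

γ = 0.797 × 9.81 = 7.81857 kN/m³.
A = 3.6 × 1.7 = 6.12 m².
From F = γ·h_c·A, the centroid depth is h_c = 41.8/(7.81857 × 6.12) = 0.87357 m.
The plate makes 50.8° with the vertical, i.e. θ = 90° − 50.8° = 39.2° to the horizontal. Measuring y along the incline from the free-surface line, vertical depth h = y·sinθ with sinθ = 0.632029.
Along the incline, y_c = h_c/sinθ = 0.87357/0.632029 = 1.38217 m.
The centroid lies 1.7/2 = 0.85 m below the top edge, so the top edge sits at y_top = 1.38217 − 0.85 = 0.53217 m along the incline.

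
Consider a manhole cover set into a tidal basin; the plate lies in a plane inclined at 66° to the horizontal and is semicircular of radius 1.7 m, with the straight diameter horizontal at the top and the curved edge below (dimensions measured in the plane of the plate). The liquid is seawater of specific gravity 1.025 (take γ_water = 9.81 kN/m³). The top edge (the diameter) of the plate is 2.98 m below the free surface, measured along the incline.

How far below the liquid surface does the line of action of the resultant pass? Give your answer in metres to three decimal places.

h_p = 3.431 m

γ = 1.025 × 9.81 = 10.05525 kN/m³.
Let θ = 66° be the plate's angle to the horizontal; measure y along the incline from where the plane meets the free surface. Vertical depth h = y·sinθ with sinθ = 0.913545.
The centroid of a semicircle lies 4r/(3π) = 0.721502 m from the diameter, here below the top edge, so y_c = 2.98 + 0.721502 = 3.7015 m and h_c = 3.7015 × 0.913545 = 3.38149 m.
A = πr²/2 = π × 1.7²/2 = 4.5396 m².
Resultant F = γ·h_c·A = 10.05525 × 3.38149 × 4.5396 = 154.354 kN.
I_c = (π/8 − 8/(9π))·r⁴ = 0.109757 × 1.7⁴ = 0.916701 m⁴.
Centre of pressure: y_p = y_c + I_c/(y_c·A) = 3.7015 + 0.916701/(3.7015 × 4.5396) = 3.7015 + 0.0545547 = 3.75605 m along the plane.
Vertically, h_p = y_p·sinθ = 3.75605 × 0.913545 = 3.43132 m.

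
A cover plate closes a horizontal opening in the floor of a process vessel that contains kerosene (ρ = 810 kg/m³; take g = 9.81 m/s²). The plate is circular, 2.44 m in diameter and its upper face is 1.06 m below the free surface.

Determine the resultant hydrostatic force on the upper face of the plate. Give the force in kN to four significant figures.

F ≈ 39.38 kN

γ = ρg = 810 × 9.81 / 1000 = 7.9461 kN/m³.
The plate is horizontal, so pressure is uniform at p = γ·h = 7.9461 × 1.06 = 8.42287 kN/m².
A = π(1.22)² = 4.67595 m².
F = p·A = 8.42287 × 4.67595 = 39.3849 kN.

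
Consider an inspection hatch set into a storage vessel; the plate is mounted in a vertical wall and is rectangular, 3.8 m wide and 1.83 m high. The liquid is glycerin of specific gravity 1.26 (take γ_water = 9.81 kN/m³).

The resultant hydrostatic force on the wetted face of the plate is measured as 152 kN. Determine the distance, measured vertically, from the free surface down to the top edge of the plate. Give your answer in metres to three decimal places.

γ = 1.26 × 9.81 = 12.3606 kN/m³.
A = 3.8 × 1.83 = 6.954 m².
From F = γ·h_c·A, the centroid depth is h_c = 152/(12.3606 × 6.954) = 1.76835 m.
The centroid lies 1.83/2 = 0.915 m below the top edge, so the top edge sits at h_top = 1.76835 − 0.915 = 0.85335 m below the surface.

d_top ≈ 0.853 m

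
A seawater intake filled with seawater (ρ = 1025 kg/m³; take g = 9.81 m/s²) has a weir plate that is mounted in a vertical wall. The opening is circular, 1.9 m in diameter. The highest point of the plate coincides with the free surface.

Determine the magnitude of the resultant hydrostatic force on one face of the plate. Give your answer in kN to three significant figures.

γ = ρg = 1025 × 9.81 / 1000 = 10.05525 kN/m³.
The centroid is at the centre, 0.95 m below the top of the plate, so the centroid depth is h_c = 0.95 m.
A = π(0.95)² = 2.83529 m².
Resultant F = γ·h_c·A = 10.05525 × 0.95 × 2.83529 = 27.0841 kN.

F ≈ 27.1 kN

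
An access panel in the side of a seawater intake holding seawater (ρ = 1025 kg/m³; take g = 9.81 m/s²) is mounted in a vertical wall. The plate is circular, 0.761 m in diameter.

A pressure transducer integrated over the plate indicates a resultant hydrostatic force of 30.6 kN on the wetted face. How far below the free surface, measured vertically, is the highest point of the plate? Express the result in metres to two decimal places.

d_top ≈ 6.31 m

γ = ρg = 1025 × 9.81 / 1000 = 10.05525 kN/m³.
A = π(0.3805)² = 0.454841 m².
From F = γ·h_c·A, the centroid depth is h_c = 30.6/(10.05525 × 0.454841) = 6.69066 m.
The centroid is at the centre, 0.3805 m below the top of the plate, so the highest point sits at h_top = 6.69066 − 0.3805 = 6.31016 m below the surface.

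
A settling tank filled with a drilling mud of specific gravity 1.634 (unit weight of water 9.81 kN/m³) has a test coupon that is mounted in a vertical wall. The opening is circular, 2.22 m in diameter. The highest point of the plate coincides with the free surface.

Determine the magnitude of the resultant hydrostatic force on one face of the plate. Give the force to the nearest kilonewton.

F ≈ 69 kN

γ = 1.634 × 9.81 = 16.02954 kN/m³.
The centroid is at the centre, 1.11 m below the top of the plate, so the centroid depth is h_c = 1.11 m.
A = π(1.11)² = 3.87076 m².
Resultant F = γ·h_c·A = 16.02954 × 1.11 × 3.87076 = 68.8716 kN.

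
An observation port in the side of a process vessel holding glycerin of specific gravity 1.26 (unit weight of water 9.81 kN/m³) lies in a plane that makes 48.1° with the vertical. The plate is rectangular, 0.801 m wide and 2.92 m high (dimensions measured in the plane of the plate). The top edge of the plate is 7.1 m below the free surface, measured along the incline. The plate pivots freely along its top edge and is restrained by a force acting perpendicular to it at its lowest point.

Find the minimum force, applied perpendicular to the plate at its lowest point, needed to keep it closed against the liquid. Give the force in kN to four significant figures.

γ = 1.26 × 9.81 = 12.3606 kN/m³.
The plate makes 48.1° with the vertical, i.e. θ = 90° − 48.1° = 41.9° to the horizontal. Measuring y along the incline from the free-surface line, vertical depth h = y·sinθ with sinθ = 0.667833.
The centroid lies 2.92/2 = 1.46 m below the top edge, so y_c = 7.1 + 1.46 = 8.56 m and h_c = 8.56 × 0.667833 = 5.71665 m.
A = 0.801 × 2.92 = 2.33892 m².
Resultant F = γ·h_c·A = 12.3606 × 5.71665 × 2.33892 = 165.271 kN.
I_c = b·h³/12 = 0.801 × 2.92³/12 = 1.66188 m⁴.
Centre of pressure: y_p = y_c + I_c/(y_c·A) = 8.56 + 1.66188/(8.56 × 2.33892) = 8.56 + 0.0830062 = 8.64301 m along the plane.
The resultant acts 1.46 + 0.0830062 = 1.54301 m (along the plate) below the hinge at the top edge, so the moment about the hinge is M = F × 1.54301 = 165.271 × 1.54301 = 255.015 kN·m.
A normal force at the bottom, 2.92 m from the hinge, must supply this moment: P = 255.015/2.92 = 87.3339 kN.

P ≈ 87.33 kN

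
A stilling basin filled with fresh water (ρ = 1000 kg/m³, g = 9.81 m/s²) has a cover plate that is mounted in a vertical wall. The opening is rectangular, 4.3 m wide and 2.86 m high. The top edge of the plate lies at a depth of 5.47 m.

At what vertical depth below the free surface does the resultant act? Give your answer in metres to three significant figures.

h_p = 7.00 m

γ = ρg = 1000 × 9.81 = 9810 N/m³ = 9.81 kN/m³.
The centroid lies 2.86/2 = 1.43 m below the top edge, so the centroid depth is h_c = 5.47 + 1.43 = 6.9 m.
A = 4.3 × 2.86 = 12.298 m².
Resultant F = γ·h_c·A = 9.81 × 6.9 × 12.298 = 832.439 kN.
I_c = b·h³/12 = 4.3 × 2.86³/12 = 8.38273 m⁴.
Centre of pressure: y_p = y_c + I_c/(y_c·A) = 6.9 + 8.38273/(6.9 × 12.298) = 6.9 + 0.0987875 = 6.99879 m along the plane.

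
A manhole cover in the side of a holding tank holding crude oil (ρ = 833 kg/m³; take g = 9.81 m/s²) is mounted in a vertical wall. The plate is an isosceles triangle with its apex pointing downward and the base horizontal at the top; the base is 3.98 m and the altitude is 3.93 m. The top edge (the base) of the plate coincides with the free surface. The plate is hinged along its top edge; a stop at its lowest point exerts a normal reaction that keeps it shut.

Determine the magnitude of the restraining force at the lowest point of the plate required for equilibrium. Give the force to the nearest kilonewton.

P ≈ 42 kN

γ = ρg = 833 × 9.81 / 1000 = 8.17173 kN/m³.
With the apex down, the centroid sits h/3 = 3.93/3 = 1.31 m below the base (the top edge), so the centroid depth is h_c = 1.31 m.
A = ½ × 3.98 × 3.93 = 7.8207 m².
Resultant F = γ·h_c·A = 8.17173 × 1.31 × 7.8207 = 83.7203 kN.
I_c = b·h³/36 = 3.98 × 3.93³/36 = 6.71055 m⁴.
Centre of pressure: y_p = y_c + I_c/(y_c·A) = 1.31 + 6.71055/(1.31 × 7.8207) = 1.31 + 0.655 = 1.965 m along the plane.
The resultant acts 1.31 + 0.655 = 1.965 m (along the plate) below the hinge at the top edge, so the moment about the hinge is M = F × 1.965 = 83.7203 × 1.965 = 164.51 kN·m.
A normal force at the bottom, 3.93 m from the hinge, must supply this moment: P = 164.51/3.93 = 41.8601 kN.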